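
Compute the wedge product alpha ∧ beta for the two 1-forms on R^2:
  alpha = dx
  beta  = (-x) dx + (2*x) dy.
alpha ∧ beta = (2*x) dx ∧ dy

Distribute the wedge, using dx_i ∧ dx_j = -dx_j ∧ dx_i and dx_i ∧ dx_i = 0. For each pair (i, j) with i < j, the coefficient of dx_i ∧ dx_j in alpha ∧ beta is (alpha_i * beta_j - alpha_j * beta_i). Collecting: alpha ∧ beta = (2*x) dx ∧ dy.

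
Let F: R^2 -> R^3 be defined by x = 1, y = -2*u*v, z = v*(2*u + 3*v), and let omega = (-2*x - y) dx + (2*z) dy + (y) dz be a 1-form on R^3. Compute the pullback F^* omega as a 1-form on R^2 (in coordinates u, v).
F^* omega = (12*v^2*(-u - v)) du + (12*u*v*(-u - 2*v)) dv

Using F^*(f dg) = (f ∘ F) d(g ∘ F), substitute each coordinate x_i by F_i(u, v) in f_i, and replace dx_i by d F_i = (∂F_i/∂u) du + (∂F_i/∂v) dv.
  For the x component: f_1(F) = 2*u*v - 2; d F_1 = (0) du + (0) dv
  For the y component: f_2(F) = 2*v*(2*u + 3*v); d F_2 = (-2*v) du + (-2*u) dv
  For the z component: f_3(F) = -2*u*v; d F_3 = (2*v) du + (2*u + 6*v) dv
Combining and collecting du, dv coefficients:
  coeff of du: 12*v^2*(-u - v)
  coeff of dv: 12*u*v*(-u - 2*v)
F^* omega = (12*v^2*(-u - v)) du + (12*u*v*(-u - 2*v)) dv.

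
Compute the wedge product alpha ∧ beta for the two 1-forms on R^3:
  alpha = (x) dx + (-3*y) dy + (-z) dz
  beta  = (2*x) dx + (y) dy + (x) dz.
alpha ∧ beta = (7*x*y) dx ∧ dy + (x*(x + 2*z)) dx ∧ dz + (y*(-3*x + z)) dy ∧ dz

Distribute the wedge, using dx_i ∧ dx_j = -dx_j ∧ dx_i and dx_i ∧ dx_i = 0. For each pair (i, j) with i < j, the coefficient of dx_i ∧ dx_j in alpha ∧ beta is (alpha_i * beta_j - alpha_j * beta_i). Collecting: alpha ∧ beta = (7*x*y) dx ∧ dy + (x*(x + 2*z)) dx ∧ dz + (y*(-3*x + z)) dy ∧ dz.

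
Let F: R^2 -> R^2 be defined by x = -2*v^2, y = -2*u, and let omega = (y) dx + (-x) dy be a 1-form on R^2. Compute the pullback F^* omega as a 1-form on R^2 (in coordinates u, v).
F^* omega = (-4*v^2) du + (8*u*v) dv

Using F^*(f dg) = (f ∘ F) d(g ∘ F), substitute each coordinate x_i by F_i(u, v) in f_i, and replace dx_i by d F_i = (∂F_i/∂u) du + (∂F_i/∂v) dv.
  For the x component: f_1(F) = -2*u; d F_1 = (0) du + (-4*v) dv
  For the y component: f_2(F) = 2*v^2; d F_2 = (-2) du + (0) dv
Combining and collecting du, dv coefficients:
  coeff of du: -4*v^2
  coeff of dv: 8*u*v
F^* omega = (-4*v^2) du + (8*u*v) dv.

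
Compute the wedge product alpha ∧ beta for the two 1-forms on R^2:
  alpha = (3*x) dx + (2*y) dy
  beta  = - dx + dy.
alpha ∧ beta = (3*x + 2*y) dx ∧ dy

Distribute the wedge, using dx_i ∧ dx_j = -dx_j ∧ dx_i and dx_i ∧ dx_i = 0. For each pair (i, j) with i < j, the coefficient of dx_i ∧ dx_j in alpha ∧ beta is (alpha_i * beta_j - alpha_j * beta_i). Collecting: alpha ∧ beta = (3*x + 2*y) dx ∧ dy.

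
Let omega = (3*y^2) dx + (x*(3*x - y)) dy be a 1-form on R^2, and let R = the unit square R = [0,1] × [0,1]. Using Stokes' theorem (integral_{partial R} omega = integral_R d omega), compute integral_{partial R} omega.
integral_(partial R) omega = -1/2

Stokes: integral_partial_R omega = integral_R d omega with d omega = (∂Q/∂x - ∂P/∂y) dx ∧ dy.
  ∂Q/∂x = 6*x - y
  ∂P/∂y = 6*y
  integrand = ∂Q/∂x - ∂P/∂y = 6*x - 7*y.
Integrating over R: integral_0^1 integral_0^1 (6*x - 7*y) dx dy = -1/2.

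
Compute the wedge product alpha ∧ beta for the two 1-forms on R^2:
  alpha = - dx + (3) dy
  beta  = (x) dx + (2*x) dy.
alpha ∧ beta = (-5*x) dx ∧ dy

Distribute the wedge, using dx_i ∧ dx_j = -dx_j ∧ dx_i and dx_i ∧ dx_i = 0. For each pair (i, j) with i < j, the coefficient of dx_i ∧ dx_j in alpha ∧ beta is (alpha_i * beta_j - alpha_j * beta_i). Collecting: alpha ∧ beta = (-5*x) dx ∧ dy.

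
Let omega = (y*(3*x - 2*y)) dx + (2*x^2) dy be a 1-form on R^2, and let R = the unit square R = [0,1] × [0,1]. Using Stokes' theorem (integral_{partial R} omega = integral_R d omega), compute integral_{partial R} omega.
integral_(partial R) omega = 5/2

Stokes: integral_partial_R omega = integral_R d omega with d omega = (∂Q/∂x - ∂P/∂y) dx ∧ dy.
  ∂Q/∂x = 4*x
  ∂P/∂y = 3*x - 4*y
  integrand = ∂Q/∂x - ∂P/∂y = x + 4*y.
Integrating over R: integral_0^1 integral_0^1 (x + 4*y) dx dy = 5/2.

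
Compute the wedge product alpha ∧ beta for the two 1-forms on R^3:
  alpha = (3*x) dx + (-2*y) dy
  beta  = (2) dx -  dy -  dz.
alpha ∧ beta = (-3*x + 4*y) dx ∧ dy + (-3*x) dx ∧ dz + (2*y) dy ∧ dz

Distribute the wedge, using dx_i ∧ dx_j = -dx_j ∧ dx_i and dx_i ∧ dx_i = 0. For each pair (i, j) with i < j, the coefficient of dx_i ∧ dx_j in alpha ∧ beta is (alpha_i * beta_j - alpha_j * beta_i). Collecting: alpha ∧ beta = (-3*x + 4*y) dx ∧ dy + (-3*x) dx ∧ dz + (2*y) dy ∧ dz.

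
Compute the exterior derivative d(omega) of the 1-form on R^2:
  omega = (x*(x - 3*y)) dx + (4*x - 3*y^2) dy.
d(omega) = (3*x + 4) dx ∧ dy

For a 1-form omega = sum_i f_i dx_i, the exterior derivative is
  d(omega) = sum_{i < j} (∂f_j/∂x_i - ∂f_i/∂x_j) dx_i ∧ dx_j.
  coefficient of dx ∧ dy: ∂f_2/∂x - ∂f_1/∂y = ∂(4*x - 3*y^2)/∂x - ∂(x*(x - 3*y))/∂y = 3*x + 4
Assembling: d(omega) = (3*x + 4) dx ∧ dy.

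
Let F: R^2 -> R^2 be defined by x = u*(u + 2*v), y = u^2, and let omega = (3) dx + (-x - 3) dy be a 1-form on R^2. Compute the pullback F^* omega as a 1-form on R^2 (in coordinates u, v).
F^* omega = (-2*u^3 - 4*u^2*v + 6*v) du + (6*u) dv

Using F^*(f dg) = (f ∘ F) d(g ∘ F), substitute each coordinate x_i by F_i(u, v) in f_i, and replace dx_i by d F_i = (∂F_i/∂u) du + (∂F_i/∂v) dv.
  For the x component: f_1(F) = 3; d F_1 = (2*u + 2*v) du + (2*u) dv
  For the y component: f_2(F) = -u^2 - 2*u*v - 3; d F_2 = (2*u) du + (0) dv
Combining and collecting du, dv coefficients:
  coeff of du: -2*u^3 - 4*u^2*v + 6*v
  coeff of dv: 6*u
F^* omega = (-2*u^3 - 4*u^2*v + 6*v) du + (6*u) dv.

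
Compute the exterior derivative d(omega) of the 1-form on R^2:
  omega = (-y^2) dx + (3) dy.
d(omega) = (2*y) dx ∧ dy

For a 1-form omega = sum_i f_i dx_i, the exterior derivative is
  d(omega) = sum_{i < j} (∂f_j/∂x_i - ∂f_i/∂x_j) dx_i ∧ dx_j.
  coefficient of dx ∧ dy: ∂f_2/∂x - ∂f_1/∂y = ∂(3)/∂x - ∂(-y^2)/∂y = 2*y
Assembling: d(omega) = (2*y) dx ∧ dy.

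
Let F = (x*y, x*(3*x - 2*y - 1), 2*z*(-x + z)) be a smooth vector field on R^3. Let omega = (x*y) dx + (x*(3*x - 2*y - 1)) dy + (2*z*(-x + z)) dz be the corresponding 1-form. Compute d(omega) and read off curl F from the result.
d(omega) = (0) dy ∧ dz + (2*z) dz ∧ dx + (5*x - 2*y - 1) dx ∧ dy; curl F = (0, 2*z, 5*x - 2*y - 1)

d omega = sum_{i<j} (∂f_j/∂x_i - ∂f_i/∂x_j) dx_i ∧ dx_j. Under the identification (dy ∧ dz, dz ∧ dx, dx ∧ dy) ↔ (e_x, e_y, e_z), the coefficients are exactly the components of curl F. Compute:
  ∂R/∂y - ∂Q/∂z = (0) - (0) = 0
  ∂P/∂z - ∂R/∂x = (0) - (-2*z) = 2*z
  ∂Q/∂x - ∂P/∂y = (6*x - 2*y - 1) - (x) = 5*x - 2*y - 1.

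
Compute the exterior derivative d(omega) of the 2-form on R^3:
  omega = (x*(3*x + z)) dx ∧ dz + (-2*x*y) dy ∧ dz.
d(omega) = (-2*y) dx ∧ dy ∧ dz

For a 2-form omega = sum_{i<j} g_{ij} dx_i ∧ dx_j, the exterior derivative is
  d(omega) = sum_{i<j} d(g_{ij}) ∧ dx_i ∧ dx_j = sum_{i<j, k} (∂g_{ij}/∂x_k) dx_k ∧ dx_i ∧ dx_j.
Expand each term, using dx_k ∧ dx_i ∧ dx_j = sgn(permutation) dx_{(a)} ∧ dx_{(b)} ∧ dx_{(c)} with (a < b < c) sorted:
  d(-2*x*y) includes (∂/∂x)(-2*x*y) dx = (-2*y) dx, which multiplied by dy ∧ dz gives (-2*y) dx ∧ dy ∧ dz
Collecting like 3-forms: d(omega) = (-2*y) dx ∧ dy ∧ dz.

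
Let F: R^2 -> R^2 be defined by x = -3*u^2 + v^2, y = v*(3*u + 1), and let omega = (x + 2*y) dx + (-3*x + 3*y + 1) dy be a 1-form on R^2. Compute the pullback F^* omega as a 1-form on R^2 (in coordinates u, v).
F^* omega = (18*u^3 - 9*u^2*v + 21*u*v^2 - 12*u*v - 9*v^3 + 9*v^2 + 3*v) du + (27*u^3 + 21*u^2*v + 9*u^2 + 3*u*v^2 + 18*u*v + 3*u + 2*v^3 + v^2 + 3*v + 1) dv

Using F^*(f dg) = (f ∘ F) d(g ∘ F), substitute each coordinate x_i by F_i(u, v) in f_i, and replace dx_i by d F_i = (∂F_i/∂u) du + (∂F_i/∂v) dv.
  For the x component: f_1(F) = -3*u^2 + 6*u*v + v^2 + 2*v; d F_1 = (-6*u) du + (2*v) dv
  For the y component: f_2(F) = 9*u^2 + 9*u*v - 3*v^2 + 3*v + 1; d F_2 = (3*v) du + (3*u + 1) dv
Combining and collecting du, dv coefficients:
  coeff of du: 18*u^3 - 9*u^2*v + 21*u*v^2 - 12*u*v - 9*v^3 + 9*v^2 + 3*v
  coeff of dv: 27*u^3 + 21*u^2*v + 9*u^2 + 3*u*v^2 + 18*u*v + 3*u + 2*v^3 + v^2 + 3*v + 1
F^* omega = (18*u^3 - 9*u^2*v + 21*u*v^2 - 12*u*v - 9*v^3 + 9*v^2 + 3*v) du + (27*u^3 + 21*u^2*v + 9*u^2 + 3*u*v^2 + 18*u*v + 3*u + 2*v^3 + v^2 + 3*v + 1) dv.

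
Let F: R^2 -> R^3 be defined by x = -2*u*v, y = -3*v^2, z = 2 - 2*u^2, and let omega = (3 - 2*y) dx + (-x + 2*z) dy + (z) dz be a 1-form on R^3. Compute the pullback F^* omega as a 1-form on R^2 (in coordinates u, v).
F^* omega = (8*u^3 - 8*u - 12*v^3 - 6*v) du + (24*u^2*v - 24*u*v^2 - 6*u - 24*v) dv

Using F^*(f dg) = (f ∘ F) d(g ∘ F), substitute each coordinate x_i by F_i(u, v) in f_i, and replace dx_i by d F_i = (∂F_i/∂u) du + (∂F_i/∂v) dv.
  For the x component: f_1(F) = 6*v^2 + 3; d F_1 = (-2*v) du + (-2*u) dv
  For the y component: f_2(F) = -4*u^2 + 2*u*v + 4; d F_2 = (0) du + (-6*v) dv
  For the z component: f_3(F) = 2 - 2*u^2; d F_3 = (-4*u) du + (0) dv
Combining and collecting du, dv coefficients:
  coeff of du: 8*u^3 - 8*u - 12*v^3 - 6*v
  coeff of dv: 24*u^2*v - 24*u*v^2 - 6*u - 24*v
F^* omega = (8*u^3 - 8*u - 12*v^3 - 6*v) du + (24*u^2*v - 24*u*v^2 - 6*u - 24*v) dv.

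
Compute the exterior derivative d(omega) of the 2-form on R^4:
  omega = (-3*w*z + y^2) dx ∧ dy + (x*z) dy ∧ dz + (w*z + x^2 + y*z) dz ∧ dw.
d(omega) = (-3*w + z) dx ∧ dy ∧ dz + (-3*z) dx ∧ dy ∧ dw + (2*x) dx ∧ dz ∧ dw + (z) dy ∧ dz ∧ dw

For a 2-form omega = sum_{i<j} g_{ij} dx_i ∧ dx_j, the exterior derivative is
  d(omega) = sum_{i<j} d(g_{ij}) ∧ dx_i ∧ dx_j = sum_{i<j, k} (∂g_{ij}/∂x_k) dx_k ∧ dx_i ∧ dx_j.
Expand each term, using dx_k ∧ dx_i ∧ dx_j = sgn(permutation) dx_{(a)} ∧ dx_{(b)} ∧ dx_{(c)} with (a < b < c) sorted:
  d(-3*w*z + y^2) includes (∂/∂z)(-3*w*z + y^2) dz = (-3*w) dz, which multiplied by dx ∧ dy gives (-3*w) dx ∧ dy ∧ dz
  d(-3*w*z + y^2) includes (∂/∂w)(-3*w*z + y^2) dw = (-3*z) dw, which multiplied by dx ∧ dy gives (-3*z) dx ∧ dy ∧ dw
  d(x*z) includes (∂/∂x)(x*z) dx = (z) dx, which multiplied by dy ∧ dz gives (z) dx ∧ dy ∧ dz
  d(w*z + x^2 + y*z) includes (∂/∂x)(w*z + x^2 + y*z) dx = (2*x) dx, which multiplied by dz ∧ dw gives (2*x) dx ∧ dz ∧ dw
  d(w*z + x^2 + y*z) includes (∂/∂y)(w*z + x^2 + y*z) dy = (z) dy, which multiplied by dz ∧ dw gives (z) dy ∧ dz ∧ dw
Collecting like 3-forms: d(omega) = (-3*w + z) dx ∧ dy ∧ dz + (-3*z) dx ∧ dy ∧ dw + (2*x) dx ∧ dz ∧ dw + (z) dy ∧ dz ∧ dw.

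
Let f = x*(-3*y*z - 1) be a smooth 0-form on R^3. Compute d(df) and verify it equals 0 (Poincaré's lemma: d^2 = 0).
d(df) = 0

Step 1: df = sum_i (∂f/∂x_i) dx_i = (-3*y*z - 1) dx + (-3*x*z) dy + (-3*x*y) dz.
Step 2: Apply d again. Using the 1-form formula, the coefficient of dx ∧ dy in d(df) is ∂^2 f/∂x ∂y - ∂^2 f/∂y ∂x = (-3*z) - (-3*z) = 0 (equality of mixed partials for smooth f).
Similarly for dx ∧ dz and dy ∧ dz — all coefficients vanish. So d(df) = 0.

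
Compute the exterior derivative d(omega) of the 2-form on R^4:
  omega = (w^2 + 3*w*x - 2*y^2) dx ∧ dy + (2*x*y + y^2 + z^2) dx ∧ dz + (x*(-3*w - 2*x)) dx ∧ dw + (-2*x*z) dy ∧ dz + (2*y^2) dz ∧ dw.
d(omega) = (2*w + 3*x) dx ∧ dy ∧ dw + (-2*x - 2*y - 2*z) dx ∧ dy ∧ dz + (4*y) dy ∧ dz ∧ dw

For a 2-form omega = sum_{i<j} g_{ij} dx_i ∧ dx_j, the exterior derivative is
  d(omega) = sum_{i<j} d(g_{ij}) ∧ dx_i ∧ dx_j = sum_{i<j, k} (∂g_{ij}/∂x_k) dx_k ∧ dx_i ∧ dx_j.
Expand each term, using dx_k ∧ dx_i ∧ dx_j = sgn(permutation) dx_{(a)} ∧ dx_{(b)} ∧ dx_{(c)} with (a < b < c) sorted:
  d(w^2 + 3*w*x - 2*y^2) includes (∂/∂w)(w^2 + 3*w*x - 2*y^2) dw = (2*w + 3*x) dw, which multiplied by dx ∧ dy gives (2*w + 3*x) dx ∧ dy ∧ dw
  d(2*x*y + y^2 + z^2) includes (∂/∂y)(2*x*y + y^2 + z^2) dy = (2*x + 2*y) dy, which multiplied by dx ∧ dz gives (-2*x - 2*y) dx ∧ dy ∧ dz
  d(-2*x*z) includes (∂/∂x)(-2*x*z) dx = (-2*z) dx, which multiplied by dy ∧ dz gives (-2*z) dx ∧ dy ∧ dz
  d(2*y^2) includes (∂/∂y)(2*y^2) dy = (4*y) dy, which multiplied by dz ∧ dw gives (4*y) dy ∧ dz ∧ dw
Collecting like 3-forms: d(omega) = (2*w + 3*x) dx ∧ dy ∧ dw + (-2*x - 2*y - 2*z) dx ∧ dy ∧ dz + (4*y) dy ∧ dz ∧ dw.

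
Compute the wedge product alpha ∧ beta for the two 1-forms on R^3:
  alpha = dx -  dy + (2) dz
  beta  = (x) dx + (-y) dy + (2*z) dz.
alpha ∧ beta = (x - y) dx ∧ dy + (-2*x + 2*z) dx ∧ dz + (2*y - 2*z) dy ∧ dz

Distribute the wedge, using dx_i ∧ dx_j = -dx_j ∧ dx_i and dx_i ∧ dx_i = 0. For each pair (i, j) with i < j, the coefficient of dx_i ∧ dx_j in alpha ∧ beta is (alpha_i * beta_j - alpha_j * beta_i). Collecting: alpha ∧ beta = (x - y) dx ∧ dy + (-2*x + 2*z) dx ∧ dz + (2*y - 2*z) dy ∧ dz.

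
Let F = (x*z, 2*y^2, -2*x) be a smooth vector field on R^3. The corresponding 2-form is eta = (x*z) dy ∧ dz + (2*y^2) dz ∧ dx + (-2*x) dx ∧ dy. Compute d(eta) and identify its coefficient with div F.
d(eta) = (4*y + z) dx ∧ dy ∧ dz; div F = 4*y + z

For a 2-form in R^3 of the form above, applying d gives a 3-form with coefficient ∂P/∂x + ∂Q/∂y + ∂R/∂z:
  ∂P/∂x = z
  ∂Q/∂y = 4*y
  ∂R/∂z = 0
Sum = 4*y + z, which is exactly div F.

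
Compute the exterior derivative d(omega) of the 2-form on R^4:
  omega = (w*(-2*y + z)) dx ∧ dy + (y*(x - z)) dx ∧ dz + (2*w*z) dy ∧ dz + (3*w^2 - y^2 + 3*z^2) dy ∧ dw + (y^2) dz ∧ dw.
d(omega) = (w - x + z) dx ∧ dy ∧ dz + (-2*y + z) dx ∧ dy ∧ dw + (2*y - 4*z) dy ∧ dz ∧ dw

For a 2-form omega = sum_{i<j} g_{ij} dx_i ∧ dx_j, the exterior derivative is
  d(omega) = sum_{i<j} d(g_{ij}) ∧ dx_i ∧ dx_j = sum_{i<j, k} (∂g_{ij}/∂x_k) dx_k ∧ dx_i ∧ dx_j.
Expand each term, using dx_k ∧ dx_i ∧ dx_j = sgn(permutation) dx_{(a)} ∧ dx_{(b)} ∧ dx_{(c)} with (a < b < c) sorted:
  d(w*(-2*y + z)) includes (∂/∂z)(w*(-2*y + z)) dz = (w) dz, which multiplied by dx ∧ dy gives (w) dx ∧ dy ∧ dz
  d(w*(-2*y + z)) includes (∂/∂w)(w*(-2*y + z)) dw = (-2*y + z) dw, which multiplied by dx ∧ dy gives (-2*y + z) dx ∧ dy ∧ dw
  d(y*(x - z)) includes (∂/∂y)(y*(x - z)) dy = (x - z) dy, which multiplied by dx ∧ dz gives (-x + z) dx ∧ dy ∧ dz
  d(2*w*z) includes (∂/∂w)(2*w*z) dw = (2*z) dw, which multiplied by dy ∧ dz gives (2*z) dy ∧ dz ∧ dw
  d(3*w^2 - y^2 + 3*z^2) includes (∂/∂z)(3*w^2 - y^2 + 3*z^2) dz = (6*z) dz, which multiplied by dy ∧ dw gives (-6*z) dy ∧ dz ∧ dw
  d(y^2) includes (∂/∂y)(y^2) dy = (2*y) dy, which multiplied by dz ∧ dw gives (2*y) dy ∧ dz ∧ dw
Collecting like 3-forms: d(omega) = (w - x + z) dx ∧ dy ∧ dz + (-2*y + z) dx ∧ dy ∧ dw + (2*y - 4*z) dy ∧ dz ∧ dw.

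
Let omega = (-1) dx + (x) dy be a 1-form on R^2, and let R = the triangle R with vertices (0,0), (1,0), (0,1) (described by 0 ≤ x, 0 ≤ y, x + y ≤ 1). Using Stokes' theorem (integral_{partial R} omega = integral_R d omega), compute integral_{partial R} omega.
integral_(partial R) omega = 1/2

Stokes: integral_partial_R omega = integral_R d omega with d omega = (∂Q/∂x - ∂P/∂y) dx ∧ dy.
  ∂Q/∂x = 1
  ∂P/∂y = 0
  integrand = ∂Q/∂x - ∂P/∂y = 1.
Integrating over R: integral_0^1 integral_0^{1-x} (1) dy dx = 1/2.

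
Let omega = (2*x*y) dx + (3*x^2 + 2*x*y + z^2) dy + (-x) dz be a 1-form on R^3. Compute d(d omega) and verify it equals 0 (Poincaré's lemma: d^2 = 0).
d(d omega) = 0

Step 1: d omega = sum_{i<j} (∂f_j/∂x_i - ∂f_i/∂x_j) dx_i ∧ dx_j:
  coeff of dx ∧ dy: 4*x + 2*y
  coeff of dx ∧ dz: -1
  coeff of dy ∧ dz: -2*z
Step 2: Apply d again to each 2-form coefficient. The only possible 3-form in R^3 is dx ∧ dy ∧ dz, with coefficient
  ∂(coeff of dy∧dz)/∂x - ∂(coeff of dx∧dz)/∂y + ∂(coeff of dx∧dy)/∂z
  = ∂/∂x (-2*z) - ∂/∂y (-1) + ∂/∂z (4*x + 2*y).
Each of these terms simplifies to sums of mixed partials that cancel in pairs. The result is 0 (by equality of mixed partials for smooth functions — Schwarz / Clairaut).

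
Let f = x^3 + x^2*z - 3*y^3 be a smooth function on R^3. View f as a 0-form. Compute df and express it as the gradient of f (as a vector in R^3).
df = (x*(3*x + 2*z)) dx + (-9*y^2) dy + (x^2) dz; grad f = (x*(3*x + 2*z), -9*y^2, x^2)

For a 0-form f, d f = (∂f/∂x) dx + (∂f/∂y) dy + (∂f/∂z) dz. The components of the vector representation are exactly the entries of grad f in Cartesian coordinates:
  ∂f/∂x = x*(3*x + 2*z)
  ∂f/∂y = -9*y^2
  ∂f/∂z = x^2.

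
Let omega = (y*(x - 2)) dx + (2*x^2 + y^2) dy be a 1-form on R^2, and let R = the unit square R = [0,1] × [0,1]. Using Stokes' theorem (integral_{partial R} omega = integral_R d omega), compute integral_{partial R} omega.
integral_(partial R) omega = 7/2

Stokes: integral_partial_R omega = integral_R d omega with d omega = (∂Q/∂x - ∂P/∂y) dx ∧ dy.
  ∂Q/∂x = 4*x
  ∂P/∂y = x - 2
  integrand = ∂Q/∂x - ∂P/∂y = 3*x + 2.
Integrating over R: integral_0^1 integral_0^1 (3*x + 2) dx dy = 7/2.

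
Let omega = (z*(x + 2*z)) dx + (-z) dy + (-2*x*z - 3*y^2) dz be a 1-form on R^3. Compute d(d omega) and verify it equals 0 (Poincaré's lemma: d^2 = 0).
d(d omega) = 0

Step 1: d omega = sum_{i<j} (∂f_j/∂x_i - ∂f_i/∂x_j) dx_i ∧ dx_j:
  coeff of dx ∧ dy: 0
  coeff of dx ∧ dz: -x - 6*z
  coeff of dy ∧ dz: 1 - 6*y
Step 2: Apply d again to each 2-form coefficient. The only possible 3-form in R^3 is dx ∧ dy ∧ dz, with coefficient
  ∂(coeff of dy∧dz)/∂x - ∂(coeff of dx∧dz)/∂y + ∂(coeff of dx∧dy)/∂z
  = ∂/∂x (1 - 6*y) - ∂/∂y (-x - 6*z) + ∂/∂z (0).
Each of these terms simplifies to sums of mixed partials that cancel in pairs. The result is 0 (by equality of mixed partials for smooth functions — Schwarz / Clairaut).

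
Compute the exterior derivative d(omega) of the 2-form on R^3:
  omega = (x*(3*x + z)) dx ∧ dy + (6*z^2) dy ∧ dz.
d(omega) = (x) dx ∧ dy ∧ dz

For a 2-form omega = sum_{i<j} g_{ij} dx_i ∧ dx_j, the exterior derivative is
  d(omega) = sum_{i<j} d(g_{ij}) ∧ dx_i ∧ dx_j = sum_{i<j, k} (∂g_{ij}/∂x_k) dx_k ∧ dx_i ∧ dx_j.
Expand each term, using dx_k ∧ dx_i ∧ dx_j = sgn(permutation) dx_{(a)} ∧ dx_{(b)} ∧ dx_{(c)} with (a < b < c) sorted:
  d(x*(3*x + z)) includes (∂/∂z)(x*(3*x + z)) dz = (x) dz, which multiplied by dx ∧ dy gives (x) dx ∧ dy ∧ dz
Collecting like 3-forms: d(omega) = (x) dx ∧ dy ∧ dz.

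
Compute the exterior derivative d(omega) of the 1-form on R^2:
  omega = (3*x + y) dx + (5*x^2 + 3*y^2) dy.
d(omega) = (10*x - 1) dx ∧ dy

For a 1-form omega = sum_i f_i dx_i, the exterior derivative is
  d(omega) = sum_{i < j} (∂f_j/∂x_i - ∂f_i/∂x_j) dx_i ∧ dx_j.
  coefficient of dx ∧ dy: ∂f_2/∂x - ∂f_1/∂y = ∂(5*x^2 + 3*y^2)/∂x - ∂(3*x + y)/∂y = 10*x - 1
Assembling: d(omega) = (10*x - 1) dx ∧ dy.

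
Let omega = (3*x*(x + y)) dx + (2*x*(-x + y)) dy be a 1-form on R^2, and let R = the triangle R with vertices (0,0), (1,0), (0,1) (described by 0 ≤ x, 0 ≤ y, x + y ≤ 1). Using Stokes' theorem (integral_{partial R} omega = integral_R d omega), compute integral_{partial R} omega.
integral_(partial R) omega = -5/6

Stokes: integral_partial_R omega = integral_R d omega with d omega = (∂Q/∂x - ∂P/∂y) dx ∧ dy.
  ∂Q/∂x = -4*x + 2*y
  ∂P/∂y = 3*x
  integrand = ∂Q/∂x - ∂P/∂y = -7*x + 2*y.
Integrating over R: integral_0^1 integral_0^{1-x} (-7*x + 2*y) dy dx = -5/6.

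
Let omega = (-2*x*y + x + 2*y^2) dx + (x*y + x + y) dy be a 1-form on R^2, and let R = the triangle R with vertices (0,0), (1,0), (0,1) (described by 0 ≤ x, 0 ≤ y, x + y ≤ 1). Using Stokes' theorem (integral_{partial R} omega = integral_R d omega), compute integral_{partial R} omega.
integral_(partial R) omega = 1/3

Stokes: integral_partial_R omega = integral_R d omega with d omega = (∂Q/∂x - ∂P/∂y) dx ∧ dy.
  ∂Q/∂x = y + 1
  ∂P/∂y = -2*x + 4*y
  integrand = ∂Q/∂x - ∂P/∂y = 2*x - 3*y + 1.
Integrating over R: integral_0^1 integral_0^{1-x} (2*x - 3*y + 1) dy dx = 1/3.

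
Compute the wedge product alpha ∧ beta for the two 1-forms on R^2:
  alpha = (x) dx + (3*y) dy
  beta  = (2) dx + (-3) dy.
alpha ∧ beta = (-3*x - 6*y) dx ∧ dy

Distribute the wedge, using dx_i ∧ dx_j = -dx_j ∧ dx_i and dx_i ∧ dx_i = 0. For each pair (i, j) with i < j, the coefficient of dx_i ∧ dx_j in alpha ∧ beta is (alpha_i * beta_j - alpha_j * beta_i). Collecting: alpha ∧ beta = (-3*x - 6*y) dx ∧ dy.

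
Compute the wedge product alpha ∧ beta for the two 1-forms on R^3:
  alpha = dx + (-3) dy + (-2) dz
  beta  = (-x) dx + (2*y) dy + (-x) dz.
alpha ∧ beta = (-3*x + 2*y) dx ∧ dy + (-3*x) dx ∧ dz + (3*x + 4*y) dy ∧ dz

Distribute the wedge, using dx_i ∧ dx_j = -dx_j ∧ dx_i and dx_i ∧ dx_i = 0. For each pair (i, j) with i < j, the coefficient of dx_i ∧ dx_j in alpha ∧ beta is (alpha_i * beta_j - alpha_j * beta_i). Collecting: alpha ∧ beta = (-3*x + 2*y) dx ∧ dy + (-3*x) dx ∧ dz + (3*x + 4*y) dy ∧ dz.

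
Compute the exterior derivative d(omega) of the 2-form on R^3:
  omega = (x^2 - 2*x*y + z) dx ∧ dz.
d(omega) = (2*x) dx ∧ dy ∧ dz

For a 2-form omega = sum_{i<j} g_{ij} dx_i ∧ dx_j, the exterior derivative is
  d(omega) = sum_{i<j} d(g_{ij}) ∧ dx_i ∧ dx_j = sum_{i<j, k} (∂g_{ij}/∂x_k) dx_k ∧ dx_i ∧ dx_j.
Expand each term, using dx_k ∧ dx_i ∧ dx_j = sgn(permutation) dx_{(a)} ∧ dx_{(b)} ∧ dx_{(c)} with (a < b < c) sorted:
  d(x^2 - 2*x*y + z) includes (∂/∂y)(x^2 - 2*x*y + z) dy = (-2*x) dy, which multiplied by dx ∧ dz gives (2*x) dx ∧ dy ∧ dz
Collecting like 3-forms: d(omega) = (2*x) dx ∧ dy ∧ dz.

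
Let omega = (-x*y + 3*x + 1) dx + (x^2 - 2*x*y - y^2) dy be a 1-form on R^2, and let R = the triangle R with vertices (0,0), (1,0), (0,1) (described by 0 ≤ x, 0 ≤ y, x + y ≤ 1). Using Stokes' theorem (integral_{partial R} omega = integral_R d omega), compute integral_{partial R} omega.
integral_(partial R) omega = 1/6

Stokes: integral_partial_R omega = integral_R d omega with d omega = (∂Q/∂x - ∂P/∂y) dx ∧ dy.
  ∂Q/∂x = 2*x - 2*y
  ∂P/∂y = -x
  integrand = ∂Q/∂x - ∂P/∂y = 3*x - 2*y.
Integrating over R: integral_0^1 integral_0^{1-x} (3*x - 2*y) dy dx = 1/6.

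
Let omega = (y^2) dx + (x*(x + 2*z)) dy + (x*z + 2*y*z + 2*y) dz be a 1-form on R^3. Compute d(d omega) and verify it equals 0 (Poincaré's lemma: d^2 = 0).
d(d omega) = 0

Step 1: d omega = sum_{i<j} (∂f_j/∂x_i - ∂f_i/∂x_j) dx_i ∧ dx_j:
  coeff of dx ∧ dy: 2*x - 2*y + 2*z
  coeff of dx ∧ dz: z
  coeff of dy ∧ dz: -2*x + 2*z + 2
Step 2: Apply d again to each 2-form coefficient. The only possible 3-form in R^3 is dx ∧ dy ∧ dz, with coefficient
  ∂(coeff of dy∧dz)/∂x - ∂(coeff of dx∧dz)/∂y + ∂(coeff of dx∧dy)/∂z
  = ∂/∂x (-2*x + 2*z + 2) - ∂/∂y (z) + ∂/∂z (2*x - 2*y + 2*z).
Each of these terms simplifies to sums of mixed partials that cancel in pairs. The result is 0 (by equality of mixed partials for smooth functions — Schwarz / Clairaut).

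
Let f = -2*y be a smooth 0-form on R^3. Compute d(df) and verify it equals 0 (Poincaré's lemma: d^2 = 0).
d(df) = 0

Step 1: df = sum_i (∂f/∂x_i) dx_i = (0) dx + (-2) dy + (0) dz.
Step 2: Apply d again. Using the 1-form formula, the coefficient of dx ∧ dy in d(df) is ∂^2 f/∂x ∂y - ∂^2 f/∂y ∂x = (0) - (0) = 0 (equality of mixed partials for smooth f).
Similarly for dx ∧ dz and dy ∧ dz — all coefficients vanish. So d(df) = 0.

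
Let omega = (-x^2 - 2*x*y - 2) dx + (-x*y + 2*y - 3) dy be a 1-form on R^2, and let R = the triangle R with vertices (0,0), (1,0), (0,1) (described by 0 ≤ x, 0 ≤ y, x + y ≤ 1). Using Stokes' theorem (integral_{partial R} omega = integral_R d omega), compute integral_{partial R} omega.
integral_(partial R) omega = 1/6

Stokes: integral_partial_R omega = integral_R d omega with d omega = (∂Q/∂x - ∂P/∂y) dx ∧ dy.
  ∂Q/∂x = -y
  ∂P/∂y = -2*x
  integrand = ∂Q/∂x - ∂P/∂y = 2*x - y.
Integrating over R: integral_0^1 integral_0^{1-x} (2*x - y) dy dx = 1/6.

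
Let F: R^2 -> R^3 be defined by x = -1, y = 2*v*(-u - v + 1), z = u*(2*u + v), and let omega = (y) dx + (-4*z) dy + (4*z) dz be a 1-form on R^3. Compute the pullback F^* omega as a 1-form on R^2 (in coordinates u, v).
F^* omega = (4*u*(8*u^2 + 10*u*v + 3*v^2)) du + (4*u*(6*u^2 + 11*u*v - 4*u + 4*v^2 - 2*v)) dv

Using F^*(f dg) = (f ∘ F) d(g ∘ F), substitute each coordinate x_i by F_i(u, v) in f_i, and replace dx_i by d F_i = (∂F_i/∂u) du + (∂F_i/∂v) dv.
  For the x component: f_1(F) = 2*v*(-u - v + 1); d F_1 = (0) du + (0) dv
  For the y component: f_2(F) = 4*u*(-2*u - v); d F_2 = (-2*v) du + (-2*u - 4*v + 2) dv
  For the z component: f_3(F) = 4*u*(2*u + v); d F_3 = (4*u + v) du + (u) dv
Combining and collecting du, dv coefficients:
  coeff of du: 4*u*(8*u^2 + 10*u*v + 3*v^2)
  coeff of dv: 4*u*(6*u^2 + 11*u*v - 4*u + 4*v^2 - 2*v)
F^* omega = (4*u*(8*u^2 + 10*u*v + 3*v^2)) du + (4*u*(6*u^2 + 11*u*v - 4*u + 4*v^2 - 2*v)) dv.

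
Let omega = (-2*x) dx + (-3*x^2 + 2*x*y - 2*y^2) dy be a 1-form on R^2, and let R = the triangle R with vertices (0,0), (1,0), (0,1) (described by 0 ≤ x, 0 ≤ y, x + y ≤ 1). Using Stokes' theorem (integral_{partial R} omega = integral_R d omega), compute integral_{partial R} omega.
integral_(partial R) omega = -2/3

Stokes: integral_partial_R omega = integral_R d omega with d omega = (∂Q/∂x - ∂P/∂y) dx ∧ dy.
  ∂Q/∂x = -6*x + 2*y
  ∂P/∂y = 0
  integrand = ∂Q/∂x - ∂P/∂y = -6*x + 2*y.
Integrating over R: integral_0^1 integral_0^{1-x} (-6*x + 2*y) dy dx = -2/3.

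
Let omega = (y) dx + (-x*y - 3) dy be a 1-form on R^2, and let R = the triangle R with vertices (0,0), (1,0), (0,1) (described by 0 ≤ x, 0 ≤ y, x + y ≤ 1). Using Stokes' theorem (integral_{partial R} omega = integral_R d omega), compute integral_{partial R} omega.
integral_(partial R) omega = -2/3

Stokes: integral_partial_R omega = integral_R d omega with d omega = (∂Q/∂x - ∂P/∂y) dx ∧ dy.
  ∂Q/∂x = -y
  ∂P/∂y = 1
  integrand = ∂Q/∂x - ∂P/∂y = -y - 1.
Integrating over R: integral_0^1 integral_0^{1-x} (-y - 1) dy dx = -2/3.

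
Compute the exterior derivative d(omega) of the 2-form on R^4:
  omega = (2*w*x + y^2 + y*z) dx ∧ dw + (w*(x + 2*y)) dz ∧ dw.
d(omega) = (-2*y - z) dx ∧ dy ∧ dw + (w - y) dx ∧ dz ∧ dw + (2*w) dy ∧ dz ∧ dw

For a 2-form omega = sum_{i<j} g_{ij} dx_i ∧ dx_j, the exterior derivative is
  d(omega) = sum_{i<j} d(g_{ij}) ∧ dx_i ∧ dx_j = sum_{i<j, k} (∂g_{ij}/∂x_k) dx_k ∧ dx_i ∧ dx_j.
Expand each term, using dx_k ∧ dx_i ∧ dx_j = sgn(permutation) dx_{(a)} ∧ dx_{(b)} ∧ dx_{(c)} with (a < b < c) sorted:
  d(2*w*x + y^2 + y*z) includes (∂/∂y)(2*w*x + y^2 + y*z) dy = (2*y + z) dy, which multiplied by dx ∧ dw gives (-2*y - z) dx ∧ dy ∧ dw
  d(2*w*x + y^2 + y*z) includes (∂/∂z)(2*w*x + y^2 + y*z) dz = (y) dz, which multiplied by dx ∧ dw gives (-y) dx ∧ dz ∧ dw
  d(w*(x + 2*y)) includes (∂/∂x)(w*(x + 2*y)) dx = (w) dx, which multiplied by dz ∧ dw gives (w) dx ∧ dz ∧ dw
  d(w*(x + 2*y)) includes (∂/∂y)(w*(x + 2*y)) dy = (2*w) dy, which multiplied by dz ∧ dw gives (2*w) dy ∧ dz ∧ dw
Collecting like 3-forms: d(omega) = (-2*y - z) dx ∧ dy ∧ dw + (w - y) dx ∧ dz ∧ dw + (2*w) dy ∧ dz ∧ dw.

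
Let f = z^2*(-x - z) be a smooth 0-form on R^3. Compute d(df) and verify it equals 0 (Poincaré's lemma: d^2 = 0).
d(df) = 0

Step 1: df = sum_i (∂f/∂x_i) dx_i = (-z^2) dx + (0) dy + (z*(-2*x - 3*z)) dz.
Step 2: Apply d again. Using the 1-form formula, the coefficient of dx ∧ dy in d(df) is ∂^2 f/∂x ∂y - ∂^2 f/∂y ∂x = (0) - (0) = 0 (equality of mixed partials for smooth f).
Similarly for dx ∧ dz and dy ∧ dz — all coefficients vanish. So d(df) = 0.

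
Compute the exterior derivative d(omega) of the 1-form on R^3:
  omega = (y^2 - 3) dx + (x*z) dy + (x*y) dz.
d(omega) = (-2*y + z) dx ∧ dy + (y) dx ∧ dz

For a 1-form omega = sum_i f_i dx_i, the exterior derivative is
  d(omega) = sum_{i < j} (∂f_j/∂x_i - ∂f_i/∂x_j) dx_i ∧ dx_j.
  coefficient of dx ∧ dy: ∂f_2/∂x - ∂f_1/∂y = ∂(x*z)/∂x - ∂(y^2 - 3)/∂y = -2*y + z
  coefficient of dx ∧ dz: ∂f_3/∂x - ∂f_1/∂z = ∂(x*y)/∂x - ∂(y^2 - 3)/∂z = y
Assembling: d(omega) = (-2*y + z) dx ∧ dy + (y) dx ∧ dz.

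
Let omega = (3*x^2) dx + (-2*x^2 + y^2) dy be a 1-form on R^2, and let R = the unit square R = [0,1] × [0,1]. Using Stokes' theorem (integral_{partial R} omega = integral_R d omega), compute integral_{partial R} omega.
integral_(partial R) omega = -2

Stokes: integral_partial_R omega = integral_R d omega with d omega = (∂Q/∂x - ∂P/∂y) dx ∧ dy.
  ∂Q/∂x = -4*x
  ∂P/∂y = 0
  integrand = ∂Q/∂x - ∂P/∂y = -4*x.
Integrating over R: integral_0^1 integral_0^1 (-4*x) dx dy = -2.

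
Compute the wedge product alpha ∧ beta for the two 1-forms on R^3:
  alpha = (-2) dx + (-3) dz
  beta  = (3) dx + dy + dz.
alpha ∧ beta = (-2) dx ∧ dy + (7) dx ∧ dz + (3) dy ∧ dz

Distribute the wedge, using dx_i ∧ dx_j = -dx_j ∧ dx_i and dx_i ∧ dx_i = 0. For each pair (i, j) with i < j, the coefficient of dx_i ∧ dx_j in alpha ∧ beta is (alpha_i * beta_j - alpha_j * beta_i). Collecting: alpha ∧ beta = (-2) dx ∧ dy + (7) dx ∧ dz + (3) dy ∧ dz.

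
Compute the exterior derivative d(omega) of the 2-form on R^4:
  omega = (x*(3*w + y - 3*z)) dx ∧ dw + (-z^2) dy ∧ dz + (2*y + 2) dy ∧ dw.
d(omega) = (-x) dx ∧ dy ∧ dw + (3*x) dx ∧ dz ∧ dw

For a 2-form omega = sum_{i<j} g_{ij} dx_i ∧ dx_j, the exterior derivative is
  d(omega) = sum_{i<j} d(g_{ij}) ∧ dx_i ∧ dx_j = sum_{i<j, k} (∂g_{ij}/∂x_k) dx_k ∧ dx_i ∧ dx_j.
Expand each term, using dx_k ∧ dx_i ∧ dx_j = sgn(permutation) dx_{(a)} ∧ dx_{(b)} ∧ dx_{(c)} with (a < b < c) sorted:
  d(x*(3*w + y - 3*z)) includes (∂/∂y)(x*(3*w + y - 3*z)) dy = (x) dy, which multiplied by dx ∧ dw gives (-x) dx ∧ dy ∧ dw
  d(x*(3*w + y - 3*z)) includes (∂/∂z)(x*(3*w + y - 3*z)) dz = (-3*x) dz, which multiplied by dx ∧ dw gives (3*x) dx ∧ dz ∧ dw
Collecting like 3-forms: d(omega) = (-x) dx ∧ dy ∧ dw + (3*x) dx ∧ dz ∧ dw.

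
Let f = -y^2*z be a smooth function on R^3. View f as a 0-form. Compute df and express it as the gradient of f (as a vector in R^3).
df = (0) dx + (-2*y*z) dy + (-y^2) dz; grad f = (0, -2*y*z, -y^2)

For a 0-form f, d f = (∂f/∂x) dx + (∂f/∂y) dy + (∂f/∂z) dz. The components of the vector representation are exactly the entries of grad f in Cartesian coordinates:
  ∂f/∂x = 0
  ∂f/∂y = -2*y*z
  ∂f/∂z = -y^2.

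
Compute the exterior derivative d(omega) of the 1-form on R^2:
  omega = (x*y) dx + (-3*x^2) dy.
d(omega) = (-7*x) dx ∧ dy

For a 1-form omega = sum_i f_i dx_i, the exterior derivative is
  d(omega) = sum_{i < j} (∂f_j/∂x_i - ∂f_i/∂x_j) dx_i ∧ dx_j.
  coefficient of dx ∧ dy: ∂f_2/∂x - ∂f_1/∂y = ∂(-3*x^2)/∂x - ∂(x*y)/∂y = -7*x
Assembling: d(omega) = (-7*x) dx ∧ dy.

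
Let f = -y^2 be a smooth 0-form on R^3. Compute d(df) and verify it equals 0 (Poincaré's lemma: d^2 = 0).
d(df) = 0

Step 1: df = sum_i (∂f/∂x_i) dx_i = (0) dx + (-2*y) dy + (0) dz.
Step 2: Apply d again. Using the 1-form formula, the coefficient of dx ∧ dy in d(df) is ∂^2 f/∂x ∂y - ∂^2 f/∂y ∂x = (0) - (0) = 0 (equality of mixed partials for smooth f).
Similarly for dx ∧ dz and dy ∧ dz — all coefficients vanish. So d(df) = 0.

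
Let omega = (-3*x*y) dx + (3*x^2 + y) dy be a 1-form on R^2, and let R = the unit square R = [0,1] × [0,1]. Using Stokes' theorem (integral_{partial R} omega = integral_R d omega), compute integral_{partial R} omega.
integral_(partial R) omega = 9/2

Stokes: integral_partial_R omega = integral_R d omega with d omega = (∂Q/∂x - ∂P/∂y) dx ∧ dy.
  ∂Q/∂x = 6*x
  ∂P/∂y = -3*x
  integrand = ∂Q/∂x - ∂P/∂y = 9*x.
Integrating over R: integral_0^1 integral_0^1 (9*x) dx dy = 9/2.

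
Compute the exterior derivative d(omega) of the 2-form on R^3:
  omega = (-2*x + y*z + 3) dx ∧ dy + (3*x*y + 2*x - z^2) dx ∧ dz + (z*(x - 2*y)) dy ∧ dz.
d(omega) = (-3*x + y + z) dx ∧ dy ∧ dz

For a 2-form omega = sum_{i<j} g_{ij} dx_i ∧ dx_j, the exterior derivative is
  d(omega) = sum_{i<j} d(g_{ij}) ∧ dx_i ∧ dx_j = sum_{i<j, k} (∂g_{ij}/∂x_k) dx_k ∧ dx_i ∧ dx_j.
Expand each term, using dx_k ∧ dx_i ∧ dx_j = sgn(permutation) dx_{(a)} ∧ dx_{(b)} ∧ dx_{(c)} with (a < b < c) sorted:
  d(-2*x + y*z + 3) includes (∂/∂z)(-2*x + y*z + 3) dz = (y) dz, which multiplied by dx ∧ dy gives (y) dx ∧ dy ∧ dz
  d(3*x*y + 2*x - z^2) includes (∂/∂y)(3*x*y + 2*x - z^2) dy = (3*x) dy, which multiplied by dx ∧ dz gives (-3*x) dx ∧ dy ∧ dz
  d(z*(x - 2*y)) includes (∂/∂x)(z*(x - 2*y)) dx = (z) dx, which multiplied by dy ∧ dz gives (z) dx ∧ dy ∧ dz
Collecting like 3-forms: d(omega) = (-3*x + y + z) dx ∧ dy ∧ dz.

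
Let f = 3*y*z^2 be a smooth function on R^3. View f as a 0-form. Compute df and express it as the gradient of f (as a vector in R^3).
df = (0) dx + (3*z^2) dy + (6*y*z) dz; grad f = (0, 3*z^2, 6*y*z)

For a 0-form f, d f = (∂f/∂x) dx + (∂f/∂y) dy + (∂f/∂z) dz. The components of the vector representation are exactly the entries of grad f in Cartesian coordinates:
  ∂f/∂x = 0
  ∂f/∂y = 3*z^2
  ∂f/∂z = 6*y*z.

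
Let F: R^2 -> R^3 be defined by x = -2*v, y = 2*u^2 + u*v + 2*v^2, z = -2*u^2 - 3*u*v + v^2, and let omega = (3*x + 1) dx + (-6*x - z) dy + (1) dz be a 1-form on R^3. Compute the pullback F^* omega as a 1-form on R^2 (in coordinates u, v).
F^* omega = (8*u^3 + 14*u^2*v - u*v^2 + 48*u*v - 4*u - v^3 + 12*v^2 - 3*v) du + (2*u^3 + 11*u^2*v + 11*u*v^2 + 12*u*v - 3*u - 4*v^3 + 48*v^2 + 14*v - 2) dv

Using F^*(f dg) = (f ∘ F) d(g ∘ F), substitute each coordinate x_i by F_i(u, v) in f_i, and replace dx_i by d F_i = (∂F_i/∂u) du + (∂F_i/∂v) dv.
  For the x component: f_1(F) = 1 - 6*v; d F_1 = (0) du + (-2) dv
  For the y component: f_2(F) = 2*u^2 + 3*u*v - v^2 + 12*v; d F_2 = (4*u + v) du + (u + 4*v) dv
  For the z component: f_3(F) = 1; d F_3 = (-4*u - 3*v) du + (-3*u + 2*v) dv
Combining and collecting du, dv coefficients:
  coeff of du: 8*u^3 + 14*u^2*v - u*v^2 + 48*u*v - 4*u - v^3 + 12*v^2 - 3*v
  coeff of dv: 2*u^3 + 11*u^2*v + 11*u*v^2 + 12*u*v - 3*u - 4*v^3 + 48*v^2 + 14*v - 2
F^* omega = (8*u^3 + 14*u^2*v - u*v^2 + 48*u*v - 4*u - v^3 + 12*v^2 - 3*v) du + (2*u^3 + 11*u^2*v + 11*u*v^2 + 12*u*v - 3*u - 4*v^3 + 48*v^2 + 14*v - 2) dv.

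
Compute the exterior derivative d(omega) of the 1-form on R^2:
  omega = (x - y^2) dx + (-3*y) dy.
d(omega) = (2*y) dx ∧ dy

For a 1-form omega = sum_i f_i dx_i, the exterior derivative is
  d(omega) = sum_{i < j} (∂f_j/∂x_i - ∂f_i/∂x_j) dx_i ∧ dx_j.
  coefficient of dx ∧ dy: ∂f_2/∂x - ∂f_1/∂y = ∂(-3*y)/∂x - ∂(x - y^2)/∂y = 2*y
Assembling: d(omega) = (2*y) dx ∧ dy.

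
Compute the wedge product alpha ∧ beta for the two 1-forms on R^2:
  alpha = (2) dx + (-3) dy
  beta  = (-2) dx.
alpha ∧ beta = (-6) dx ∧ dy

Distribute the wedge, using dx_i ∧ dx_j = -dx_j ∧ dx_i and dx_i ∧ dx_i = 0. For each pair (i, j) with i < j, the coefficient of dx_i ∧ dx_j in alpha ∧ beta is (alpha_i * beta_j - alpha_j * beta_i). Collecting: alpha ∧ beta = (-6) dx ∧ dy.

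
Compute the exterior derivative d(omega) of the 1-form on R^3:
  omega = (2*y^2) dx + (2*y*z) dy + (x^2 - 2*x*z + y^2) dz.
d(omega) = (-4*y) dx ∧ dy + (2*x - 2*z) dx ∧ dz

For a 1-form omega = sum_i f_i dx_i, the exterior derivative is
  d(omega) = sum_{i < j} (∂f_j/∂x_i - ∂f_i/∂x_j) dx_i ∧ dx_j.
  coefficient of dx ∧ dy: ∂f_2/∂x - ∂f_1/∂y = ∂(2*y*z)/∂x - ∂(2*y^2)/∂y = -4*y
  coefficient of dx ∧ dz: ∂f_3/∂x - ∂f_1/∂z = ∂(x^2 - 2*x*z + y^2)/∂x - ∂(2*y^2)/∂z = 2*x - 2*z
Assembling: d(omega) = (-4*y) dx ∧ dy + (2*x - 2*z) dx ∧ dz.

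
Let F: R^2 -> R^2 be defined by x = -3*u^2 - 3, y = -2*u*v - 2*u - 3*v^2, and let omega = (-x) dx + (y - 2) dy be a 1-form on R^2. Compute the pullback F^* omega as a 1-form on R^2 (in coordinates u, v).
F^* omega = (-18*u^3 + 4*u*v^2 + 8*u*v - 14*u + 6*v^3 + 6*v^2 + 4*v + 4) du + (4*u^2*v + 4*u^2 + 18*u*v^2 + 12*u*v + 4*u + 18*v^3 + 12*v) dv

Using F^*(f dg) = (f ∘ F) d(g ∘ F), substitute each coordinate x_i by F_i(u, v) in f_i, and replace dx_i by d F_i = (∂F_i/∂u) du + (∂F_i/∂v) dv.
  For the x component: f_1(F) = 3*u^2 + 3; d F_1 = (-6*u) du + (0) dv
  For the y component: f_2(F) = -2*u*v - 2*u - 3*v^2 - 2; d F_2 = (-2*v - 2) du + (-2*u - 6*v) dv
Combining and collecting du, dv coefficients:
  coeff of du: -18*u^3 + 4*u*v^2 + 8*u*v - 14*u + 6*v^3 + 6*v^2 + 4*v + 4
  coeff of dv: 4*u^2*v + 4*u^2 + 18*u*v^2 + 12*u*v + 4*u + 18*v^3 + 12*v
F^* omega = (-18*u^3 + 4*u*v^2 + 8*u*v - 14*u + 6*v^3 + 6*v^2 + 4*v + 4) du + (4*u^2*v + 4*u^2 + 18*u*v^2 + 12*u*v + 4*u + 18*v^3 + 12*v) dv.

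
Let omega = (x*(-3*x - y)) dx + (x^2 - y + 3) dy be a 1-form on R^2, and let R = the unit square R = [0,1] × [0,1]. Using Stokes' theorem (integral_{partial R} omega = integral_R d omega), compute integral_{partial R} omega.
integral_(partial R) omega = 3/2

Stokes: integral_partial_R omega = integral_R d omega with d omega = (∂Q/∂x - ∂P/∂y) dx ∧ dy.
  ∂Q/∂x = 2*x
  ∂P/∂y = -x
  integrand = ∂Q/∂x - ∂P/∂y = 3*x.
Integrating over R: integral_0^1 integral_0^1 (3*x) dx dy = 3/2.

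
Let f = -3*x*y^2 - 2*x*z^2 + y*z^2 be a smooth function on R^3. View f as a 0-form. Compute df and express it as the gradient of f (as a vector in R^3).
df = (-3*y^2 - 2*z^2) dx + (-6*x*y + z^2) dy + (2*z*(-2*x + y)) dz; grad f = (-3*y^2 - 2*z^2, -6*x*y + z^2, 2*z*(-2*x + y))

For a 0-form f, d f = (∂f/∂x) dx + (∂f/∂y) dy + (∂f/∂z) dz. The components of the vector representation are exactly the entries of grad f in Cartesian coordinates:
  ∂f/∂x = -3*y^2 - 2*z^2
  ∂f/∂y = -6*x*y + z^2
  ∂f/∂z = 2*z*(-2*x + y).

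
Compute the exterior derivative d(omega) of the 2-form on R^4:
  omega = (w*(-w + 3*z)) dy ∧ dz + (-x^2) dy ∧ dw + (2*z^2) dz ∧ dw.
d(omega) = (-2*w + 3*z) dy ∧ dz ∧ dw + (-2*x) dx ∧ dy ∧ dw

For a 2-form omega = sum_{i<j} g_{ij} dx_i ∧ dx_j, the exterior derivative is
  d(omega) = sum_{i<j} d(g_{ij}) ∧ dx_i ∧ dx_j = sum_{i<j, k} (∂g_{ij}/∂x_k) dx_k ∧ dx_i ∧ dx_j.
Expand each term, using dx_k ∧ dx_i ∧ dx_j = sgn(permutation) dx_{(a)} ∧ dx_{(b)} ∧ dx_{(c)} with (a < b < c) sorted:
  d(w*(-w + 3*z)) includes (∂/∂w)(w*(-w + 3*z)) dw = (-2*w + 3*z) dw, which multiplied by dy ∧ dz gives (-2*w + 3*z) dy ∧ dz ∧ dw
  d(-x^2) includes (∂/∂x)(-x^2) dx = (-2*x) dx, which multiplied by dy ∧ dw gives (-2*x) dx ∧ dy ∧ dw
Collecting like 3-forms: d(omega) = (-2*w + 3*z) dy ∧ dz ∧ dw + (-2*x) dx ∧ dy ∧ dw.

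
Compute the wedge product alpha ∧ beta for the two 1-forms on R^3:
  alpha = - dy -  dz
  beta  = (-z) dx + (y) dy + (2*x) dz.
alpha ∧ beta = (-z) dx ∧ dy + (-2*x + y) dy ∧ dz + (-z) dx ∧ dz

Distribute the wedge, using dx_i ∧ dx_j = -dx_j ∧ dx_i and dx_i ∧ dx_i = 0. For each pair (i, j) with i < j, the coefficient of dx_i ∧ dx_j in alpha ∧ beta is (alpha_i * beta_j - alpha_j * beta_i). Collecting: alpha ∧ beta = (-z) dx ∧ dy + (-2*x + y) dy ∧ dz + (-z) dx ∧ dz.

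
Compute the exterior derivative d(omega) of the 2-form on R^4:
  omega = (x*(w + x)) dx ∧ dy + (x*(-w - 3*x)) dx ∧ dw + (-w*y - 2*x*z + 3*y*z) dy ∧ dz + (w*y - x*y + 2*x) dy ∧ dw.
d(omega) = (x - y + 2) dx ∧ dy ∧ dw + (-2*z) dx ∧ dy ∧ dz + (-y) dy ∧ dz ∧ dw

For a 2-form omega = sum_{i<j} g_{ij} dx_i ∧ dx_j, the exterior derivative is
  d(omega) = sum_{i<j} d(g_{ij}) ∧ dx_i ∧ dx_j = sum_{i<j, k} (∂g_{ij}/∂x_k) dx_k ∧ dx_i ∧ dx_j.
Expand each term, using dx_k ∧ dx_i ∧ dx_j = sgn(permutation) dx_{(a)} ∧ dx_{(b)} ∧ dx_{(c)} with (a < b < c) sorted:
  d(x*(w + x)) includes (∂/∂w)(x*(w + x)) dw = (x) dw, which multiplied by dx ∧ dy gives (x) dx ∧ dy ∧ dw
  d(-w*y - 2*x*z + 3*y*z) includes (∂/∂x)(-w*y - 2*x*z + 3*y*z) dx = (-2*z) dx, which multiplied by dy ∧ dz gives (-2*z) dx ∧ dy ∧ dz
  d(-w*y - 2*x*z + 3*y*z) includes (∂/∂w)(-w*y - 2*x*z + 3*y*z) dw = (-y) dw, which multiplied by dy ∧ dz gives (-y) dy ∧ dz ∧ dw
  d(w*y - x*y + 2*x) includes (∂/∂x)(w*y - x*y + 2*x) dx = (2 - y) dx, which multiplied by dy ∧ dw gives (2 - y) dx ∧ dy ∧ dw
Collecting like 3-forms: d(omega) = (x - y + 2) dx ∧ dy ∧ dw + (-2*z) dx ∧ dy ∧ dz + (-y) dy ∧ dz ∧ dw.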